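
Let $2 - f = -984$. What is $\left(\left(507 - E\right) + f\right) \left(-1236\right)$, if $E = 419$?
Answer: $-1327464$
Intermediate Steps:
$f = 986$ ($f = 2 - -984 = 2 + 984 = 986$)
$\left(\left(507 - E\right) + f\right) \left(-1236\right) = \left(\left(507 - 419\right) + 986\right) \left(-1236\right) = \left(88 + 986\right) \left(-1236\right) = 1074 \left(-1236\right) = -1327464$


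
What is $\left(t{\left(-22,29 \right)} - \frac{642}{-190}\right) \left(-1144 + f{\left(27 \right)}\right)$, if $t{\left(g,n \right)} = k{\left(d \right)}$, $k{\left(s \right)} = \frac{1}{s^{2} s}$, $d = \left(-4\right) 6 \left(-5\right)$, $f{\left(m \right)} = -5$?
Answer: $- \frac{42489108077}{10944000} \approx -3882.4$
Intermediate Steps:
$d = 120$ ($d = \left(-24\right) \left(-5\right) = 120$)
$k{\left(s \right)} = \frac{1}{s^{3}}$ ($k{\left(s \right)} = \frac{1}{s^{2} s} = \frac{1}{s^{3}}$)
$t{\left(g,n \right)} = \frac{1}{1728000}$
$\left(t{\left(-22,29 \right)} - \frac{642}{-190}\right) \left(-1144 + f{\left(27 \right)}\right) = \left(\frac{1}{1728000} - \frac{642}{-190}\right) \left(-1144 - 5\right) = \left(\frac{1}{1728000} - 642 \left(- \frac{1}{190}\right)\right) \left(-1149\right) = \left(\frac{1}{1728000} - - \frac{321}{95}\right) \left(-1149\right) = \left(\frac{1}{1728000} + \frac{321}{95}\right) \left(-1149\right) = \frac{110937619}{32832000} \left(-1149\right) = - \frac{42489108077}{10944000}$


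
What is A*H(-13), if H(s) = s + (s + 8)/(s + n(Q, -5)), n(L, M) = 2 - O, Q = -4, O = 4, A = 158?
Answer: -6004/3 ≈ -2001.3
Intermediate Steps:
n(L, M) = -2 (n(L, M) = 2 - 1*4 = 2 - 4 = -2)
H(s) = s + (8 + s)/(-2 + s) (H(s) = s + (s + 8)/(s - 2) = s + (8 + s)/(-2 + s))
A*H(-13) = 158*((8 + (-13)² - 1*(-13))/(-2 - 13)) = 158*((8 + 169 + 13)/(-15)) = 158*(-1/15*190) = 158*(-38/3) = -6004/3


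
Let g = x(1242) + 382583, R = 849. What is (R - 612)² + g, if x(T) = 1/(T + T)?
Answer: 1089859969/2484 ≈ 4.3875e+5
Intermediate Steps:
x(T) = 1/(2*T)
g = 950336173/2484 (g = (½)/1242 + 382583 = (½)*(1/1242) + 382583 = 1/2484 + 382583 = 950336173/2484 ≈ 3.8258e+5)
(R - 612)² + g = (849 - 612)² + 950336173/2484 = 237² + 950336173/2484 = 56169 + 950336173/2484 = 1089859969/2484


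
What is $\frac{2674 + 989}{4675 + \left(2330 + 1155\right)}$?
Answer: $\frac{1221}{2720} \approx 0.4489$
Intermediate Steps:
$\frac{2674 + 989}{4675 + \left(2330 + 1155\right)} = \frac{3663}{4675 + 3485} = \frac{3663}{8160} = 3663 \cdot \frac{1}{8160} = \frac{1221}{2720}$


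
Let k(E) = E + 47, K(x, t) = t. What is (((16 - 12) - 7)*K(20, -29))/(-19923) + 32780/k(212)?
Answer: 7506361/59311 ≈ 126.56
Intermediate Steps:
k(E) = 47 + E
(((16 - 12) - 7)*K(20, -29))/(-19923) + 32780/k(212) = (((16 - 12) - 7)*(-29))/(-19923) + 32780/(47 + 212) = ((4 - 7)*(-29))*(-1/19923) + 32780/259 = -3*(-29)*(-1/19923) + 32780*(1/259) = 87*(-1/19923) + 32780/259 = -1/229 + 32780/259 = 7506361/59311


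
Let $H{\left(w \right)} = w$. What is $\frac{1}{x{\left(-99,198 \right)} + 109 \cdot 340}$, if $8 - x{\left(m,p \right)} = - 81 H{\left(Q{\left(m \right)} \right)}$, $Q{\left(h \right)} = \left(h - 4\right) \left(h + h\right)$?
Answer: $\frac{1}{1688982} \approx 5.9207 \cdot 10^{-7}$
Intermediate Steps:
$Q{\left(h \right)} = 2 h \left(-4 + h\right)$ ($Q{\left(h \right)} = \left(-4 + h\right) 2 h = 2 h \left(-4 + h\right)$)
$x{\left(m,p \right)} = 8 + 162 m \left(-4 + m\right)$ ($x{\left(m,p \right)} = 8 - - 81 \cdot 2 m \left(-4 + m\right) = 8 - - 162 m \left(-4 + m\right) = 8 + 162 m \left(-4 + m\right)$)
$\frac{1}{x{\left(-99,198 \right)} + 109 \cdot 340} = \frac{1}{\left(8 + 162 \left(-99\right) \left(-4 - 99\right)\right) + 109 \cdot 340} = \frac{1}{\left(8 + 162 \left(-99\right) \left(-103\right)\right) + 37060} = \frac{1}{\left(8 + 1651914\right) + 37060} = \frac{1}{1651922 + 37060} = \frac{1}{1688982}$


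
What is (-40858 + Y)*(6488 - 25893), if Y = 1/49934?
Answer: 39590146414255/49934 ≈ 7.9285e+8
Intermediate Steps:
Y = 1/49934 ≈ 2.0026e-5
(-40858 + Y)*(6488 - 25893) = (-40858 + 1/49934)*(6488 - 25893) = -2040203371/49934*(-19405) = 39590146414255/49934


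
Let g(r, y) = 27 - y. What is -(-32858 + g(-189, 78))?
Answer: 32909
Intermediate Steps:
-(-32858 + g(-189, 78)) = -(-32858 + (27 - 1*78)) = -(-32858 + (27 - 78)) = -(-32858 - 51) = -1*(-32909) = 32909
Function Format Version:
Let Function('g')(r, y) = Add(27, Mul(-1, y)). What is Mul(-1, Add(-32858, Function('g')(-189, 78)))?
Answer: 32909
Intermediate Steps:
Mul(-1, Add(-32858, Function('g')(-189, 78))) = Mul(-1, Add(-32858, Add(27, Mul(-1, 78)))) = Mul(-1, Add(-32858, Add(27, -78))) = Mul(-1, Add(-32858, -51)) = Mul(-1, -32909) = 32909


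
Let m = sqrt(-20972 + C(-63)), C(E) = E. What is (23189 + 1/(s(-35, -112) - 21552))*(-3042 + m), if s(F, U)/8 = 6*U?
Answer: -105529243079/1496 + 624433391*I*sqrt(21035)/26928 ≈ -7.0541e+7 + 3.3632e+6*I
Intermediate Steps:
s(F, U) = 48*U (s(F, U) = 8*(6*U) = 48*U)
m = I*sqrt(21035) (m = sqrt(-20972 - 63) = sqrt(-21035) = I*sqrt(21035) ≈ 145.03*I)
(23189 + 1/(s(-35, -112) - 21552))*(-3042 + m) = (23189 + 1/(48*(-112) - 21552))*(-3042 + I*sqrt(21035)) = (23189 + 1/(-5376 - 21552))*(-3042 + I*sqrt(21035)) = (23189 + 1/(-26928))*(-3042 + I*sqrt(21035)) = (23189 - 1/26928)*(-3042 + I*sqrt(21035)) = 624433391*(-3042 + I*sqrt(21035))/26928 = -105529243079/1496 + 624433391*I*sqrt(21035)/26928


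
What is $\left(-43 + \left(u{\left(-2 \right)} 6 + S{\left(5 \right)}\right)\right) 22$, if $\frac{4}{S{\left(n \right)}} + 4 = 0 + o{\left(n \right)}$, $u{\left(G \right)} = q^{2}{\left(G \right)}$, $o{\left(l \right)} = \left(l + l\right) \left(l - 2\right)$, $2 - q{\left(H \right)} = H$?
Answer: $\frac{15202}{13} \approx 1169.4$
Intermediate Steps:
$q{\left(H \right)} = 2 - H$
$o{\left(l \right)} = 2 l \left(-2 + l\right)$
$u{\left(G \right)} = \left(2 - G\right)^{2}$
$S{\left(n \right)} = \frac{4}{-4 + 2 n \left(-2 + n\right)}$ ($S{\left(n \right)} = \frac{4}{-4 + \left(0 + 2 n \left(-2 + n\right)\right)} = \frac{4}{-4 + 2 n \left(-2 + n\right)}$)
$\left(-43 + \left(u{\left(-2 \right)} 6 + S{\left(5 \right)}\right)\right) 22 = \left(-43 + \left(\left(-2 - 2\right)^{2} \cdot 6 + \frac{2}{-2 + 5 \left(-2 + 5\right)}\right)\right) 22 = \left(-43 + \left(\left(-4\right)^{2} \cdot 6 + \frac{2}{-2 + 5 \cdot 3}\right)\right) 22 = \left(-43 + \left(16 \cdot 6 + \frac{2}{-2 + 15}\right)\right) 22 = \left(-43 + \left(96 + \frac{2}{13}\right)\right) 22 = \left(-43 + \frac{1250}{13}\right) 22 = \frac{691}{13} \cdot 22 = \frac{15202}{13}$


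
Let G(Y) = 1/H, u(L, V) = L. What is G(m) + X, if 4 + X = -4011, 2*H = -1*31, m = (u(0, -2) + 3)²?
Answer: -124467/31 ≈ -4015.1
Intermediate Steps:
m = 9 (m = (0 + 3)² = 3² = 9)
H = -31/2 (H = (-1*31)/2 = (½)*(-31) = -31/2 ≈ -15.500)
X = -4015 (X = -4 - 4011 = -4015)
G(Y) = -2/31 (G(Y) = 1/(-31/2) = -2/31)
G(m) + X = -2/31 - 4015 = -124467/31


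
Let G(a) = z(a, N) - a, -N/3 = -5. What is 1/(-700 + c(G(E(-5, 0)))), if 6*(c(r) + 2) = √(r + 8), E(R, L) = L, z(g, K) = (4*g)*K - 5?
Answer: -8424/5913647 - 2*√3/5913647 ≈ -0.0014251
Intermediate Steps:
N = 15 (N = -3*(-5) = 15)
z(g, K) = -5 + 4*K*g (z(g, K) = 4*K*g - 5 = -5 + 4*K*g)
G(a) = -5 + 59*a (G(a) = (-5 + 4*15*a) - a = (-5 + 60*a) - a = -5 + 59*a)
c(r) = -2 + √(8 + r)/6 (c(r) = -2 + √(r + 8)/6 = -2 + √(8 + r)/6)
1/(-700 + c(G(E(-5, 0)))) = 1/(-700 + (-2 + √(8 + (-5 + 59*0))/6)) = 1/(-700 + (-2 + √(8 + (-5 + 0))/6)) = 1/(-700 + (-2 + √(8 - 5)/6)) = 1/(-700 + (-2 + √3/6)) = 1/(-702 + √3/6)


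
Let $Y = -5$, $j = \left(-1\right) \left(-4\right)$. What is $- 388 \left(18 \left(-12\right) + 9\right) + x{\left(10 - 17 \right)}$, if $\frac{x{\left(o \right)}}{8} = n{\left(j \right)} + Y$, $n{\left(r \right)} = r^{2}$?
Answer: $80404$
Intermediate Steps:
$j = 4$
$x{\left(o \right)} = 88$ ($x{\left(o \right)} = 8 \left(4^{2} - 5\right) = 8 \left(16 - 5\right) = 8 \cdot 11 = 88$)
$- 388 \left(18 \left(-12\right) + 9\right) + x{\left(10 - 17 \right)} = - 388 \left(18 \left(-12\right) + 9\right) + 88 = - 388 \left(-216 + 9\right) + 88 = \left(-388\right) \left(-207\right) + 88 = 80316 + 88 = 80404$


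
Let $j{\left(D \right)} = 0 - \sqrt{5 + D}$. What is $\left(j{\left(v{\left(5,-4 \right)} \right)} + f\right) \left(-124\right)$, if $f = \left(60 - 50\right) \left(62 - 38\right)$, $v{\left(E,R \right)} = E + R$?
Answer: $-29760 + 124 \sqrt{6} \approx -29456.0$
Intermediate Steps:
$j{\left(D \right)} = - \sqrt{5 + D}$
$f = 240$ ($f = 10 \cdot 24 = 240$)
$\left(j{\left(v{\left(5,-4 \right)} \right)} + f\right) \left(-124\right) = \left(- \sqrt{5 + \left(5 - 4\right)} + 240\right) \left(-124\right) = \left(- \sqrt{5 + 1} + 240\right) \left(-124\right) = \left(- \sqrt{6} + 240\right) \left(-124\right) = \left(240 - \sqrt{6}\right) \left(-124\right) = -29760 + 124 \sqrt{6}$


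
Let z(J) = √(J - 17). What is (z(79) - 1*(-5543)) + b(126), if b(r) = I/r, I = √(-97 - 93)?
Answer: 5543 + √62 + I*√190/126 ≈ 5550.9 + 0.1094*I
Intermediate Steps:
z(J) = √(-17 + J)
I = I*√190 (I = √(-190) = I*√190 ≈ 13.784*I)
b(r) = I*√190/r (b(r) = (I*√190)/r = I*√190/r)
(z(79) - 1*(-5543)) + b(126) = (√(-17 + 79) - 1*(-5543)) + I*√190/126 = (√62 + 5543) + I*√190*(1/126) = (5543 + √62) + I*√190/126 = 5543 + √62 + I*√190/126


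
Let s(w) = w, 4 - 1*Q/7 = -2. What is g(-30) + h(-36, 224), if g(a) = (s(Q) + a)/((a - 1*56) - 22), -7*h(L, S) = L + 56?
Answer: -187/63 ≈ -2.9683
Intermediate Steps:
Q = 42 (Q = 28 - 7*(-2) = 28 + 14 = 42)
h(L, S) = -8 - L/7 (h(L, S) = -(L + 56)/7 = -(56 + L)/7 = -8 - L/7)
g(a) = (42 + a)/(-78 + a) (g(a) = (42 + a)/((a - 1*56) - 22) = (42 + a)/((a - 56) - 22) = (42 + a)/((-56 + a) - 22) = (42 + a)/(-78 + a))
g(-30) + h(-36, 224) = (42 - 30)/(-78 - 30) + (-8 - ⅐*(-36)) = 12/(-108) + (-8 + 36/7) = -1/108*12 - 20/7 = -⅑ - 20/7 = -187/63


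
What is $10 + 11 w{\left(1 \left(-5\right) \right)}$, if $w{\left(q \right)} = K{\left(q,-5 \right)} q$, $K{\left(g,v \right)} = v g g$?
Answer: $6885$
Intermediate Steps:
$K{\left(g,v \right)} = v g^{2}$ ($K{\left(g,v \right)} = g v g = v g^{2}$)
$w{\left(q \right)} = - 5 q^{3}$ ($w{\left(q \right)} = - 5 q^{2} q = - 5 q^{3}$)
$10 + 11 w{\left(1 \left(-5\right) \right)} = 10 + 11 \left(- 5 \left(1 \left(-5\right)\right)^{3}\right) = 10 + 11 \left(- 5 \left(-5\right)^{3}\right) = 10 + 11 \left(\left(-5\right) \left(-125\right)\right) = 10 + 11 \cdot 625 = 10 + 6875 = 6885$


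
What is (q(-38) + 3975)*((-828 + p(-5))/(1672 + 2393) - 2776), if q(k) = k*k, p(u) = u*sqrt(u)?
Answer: -20384955764/1355 - 5419*I*sqrt(5)/813 ≈ -1.5044e+7 - 14.904*I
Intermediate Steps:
p(u) = u**(3/2)
q(k) = k**2
(q(-38) + 3975)*((-828 + p(-5))/(1672 + 2393) - 2776) = ((-38)**2 + 3975)*((-828 + (-5)**(3/2))/(1672 + 2393) - 2776) = (1444 + 3975)*((-828 - 5*I*sqrt(5))/4065 - 2776) = 5419*((-828 - 5*I*sqrt(5))*(1/4065) - 2776) = 5419*((-276/1355 - I*sqrt(5)/813) - 2776) = 5419*(-3761756/1355 - I*sqrt(5)/813) = -20384955764/1355 - 5419*I*sqrt(5)/813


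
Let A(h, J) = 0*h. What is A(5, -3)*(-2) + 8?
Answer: 8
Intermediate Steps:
A(h, J) = 0
A(5, -3)*(-2) + 8 = 0*(-2) + 8 = 0 + 8 = 8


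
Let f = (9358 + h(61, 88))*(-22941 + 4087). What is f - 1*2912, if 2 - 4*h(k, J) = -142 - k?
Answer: -354809823/2 ≈ -1.7740e+8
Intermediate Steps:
h(k, J) = 36 + k/4 (h(k, J) = 1/2 - (-142 - k)/4 = 1/2 + (71/2 + k/4) = 36 + k/4)
f = -354803999/2 (f = (9358 + (36 + (1/4)*61))*(-22941 + 4087) = (9358 + (36 + 61/4))*(-18854) = (9358 + 205/4)*(-18854) = (37637/4)*(-18854) = -354803999/2 ≈ -1.7740e+8)
f - 1*2912 = -354803999/2 - 1*2912 = -354803999/2 - 2912 = -354809823/2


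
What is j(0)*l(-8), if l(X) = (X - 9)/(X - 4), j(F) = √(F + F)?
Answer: 0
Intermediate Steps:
j(F) = √2*√F (j(F) = √(2*F) = √2*√F)
l(X) = (-9 + X)/(-4 + X)
j(0)*l(-8) = (√2*√0)*((-9 - 8)/(-4 - 8)) = (√2*0)*(-17/(-12)) = 0*(-1/12*(-17)) = 0*(17/12) = 0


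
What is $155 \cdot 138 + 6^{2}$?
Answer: $21426$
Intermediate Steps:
$155 \cdot 138 + 6^{2} = 21390 + 36 = 21426$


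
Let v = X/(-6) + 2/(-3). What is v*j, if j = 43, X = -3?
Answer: -43/6 ≈ -7.1667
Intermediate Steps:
v = -⅙ (v = -3/(-6) + 2/(-3) = -3*(-⅙) + 2*(-⅓) = ½ - ⅔ = -⅙ ≈ -0.16667)
v*j = -⅙*43 = -43/6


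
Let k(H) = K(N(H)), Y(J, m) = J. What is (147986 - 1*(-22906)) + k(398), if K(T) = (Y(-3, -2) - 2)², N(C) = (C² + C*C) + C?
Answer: 170917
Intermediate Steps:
N(C) = C + 2*C² (N(C) = (C² + C²) + C = 2*C² + C = C + 2*C²)
K(T) = 25 (K(T) = (-3 - 2)² = (-5)² = 25)
k(H) = 25
(147986 - 1*(-22906)) + k(398) = (147986 - 1*(-22906)) + 25 = (147986 + 22906) + 25 = 170892 + 25 = 170917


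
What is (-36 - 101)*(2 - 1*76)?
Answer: 10138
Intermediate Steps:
(-36 - 101)*(2 - 1*76) = -137*(2 - 76) = -137*(-74) = 10138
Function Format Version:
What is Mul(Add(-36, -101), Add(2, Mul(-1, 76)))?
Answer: 10138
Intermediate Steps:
Mul(Add(-36, -101), Add(2, Mul(-1, 76))) = Mul(-137, Add(2, -76)) = Mul(-137, -74) = 10138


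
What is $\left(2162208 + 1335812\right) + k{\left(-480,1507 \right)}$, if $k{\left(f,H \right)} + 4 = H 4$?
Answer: $3504044$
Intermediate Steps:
$k{\left(f,H \right)} = -4 + 4 H$ ($k{\left(f,H \right)} = -4 + H 4 = -4 + 4 H$)
$\left(2162208 + 1335812\right) + k{\left(-480,1507 \right)} = \left(2162208 + 1335812\right) + \left(-4 + 4 \cdot 1507\right) = 3498020 + \left(-4 + 6028\right) = 3498020 + 6024 = 3504044$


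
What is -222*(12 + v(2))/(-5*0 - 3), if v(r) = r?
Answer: 1036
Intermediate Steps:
-222*(12 + v(2))/(-5*0 - 3) = -222*(12 + 2)/(-5*0 - 3) = -3108/(0 - 3) = -3108/(-3) = -3108*(-1)/3 = -222*(-14/3) = 1036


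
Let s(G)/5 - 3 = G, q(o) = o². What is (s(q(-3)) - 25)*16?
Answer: 560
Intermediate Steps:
s(G) = 15 + 5*G
(s(q(-3)) - 25)*16 = ((15 + 5*(-3)²) - 25)*16 = ((15 + 5*9) - 25)*16 = ((15 + 45) - 25)*16 = (60 - 25)*16 = 35*16 = 560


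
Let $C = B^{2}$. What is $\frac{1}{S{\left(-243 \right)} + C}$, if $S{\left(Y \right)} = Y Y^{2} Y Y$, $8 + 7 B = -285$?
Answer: $- \frac{49}{41517141776858} \approx -1.1802 \cdot 10^{-12}$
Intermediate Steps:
$B = - \frac{293}{7}$ ($B = - \frac{8}{7} + \frac{1}{7} \left(-285\right) = - \frac{8}{7} - \frac{285}{7} = - \frac{293}{7} \approx -41.857$)
$S{\left(Y \right)} = Y^{5}$ ($S{\left(Y \right)} = Y^{3} Y^{2} = Y^{5}$)
$C = \frac{85849}{49}$ ($C = \left(- \frac{293}{7}\right)^{2} = \frac{85849}{49} \approx 1752.0$)
$\frac{1}{S{\left(-243 \right)} + C} = \frac{1}{\left(-243\right)^{5} + \frac{85849}{49}} = \frac{1}{-847288609443 + \frac{85849}{49}} = \frac{1}{- \frac{41517141776858}{49}} = - \frac{49}{41517141776858}$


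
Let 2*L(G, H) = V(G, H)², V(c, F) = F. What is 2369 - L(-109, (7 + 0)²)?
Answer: 2337/2 ≈ 1168.5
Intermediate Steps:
L(G, H) = H²/2
2369 - L(-109, (7 + 0)²) = 2369 - ((7 + 0)²)²/2 = 2369 - (7²)²/2 = 2369 - 49²/2 = 2369 - 2401/2 = 2337/2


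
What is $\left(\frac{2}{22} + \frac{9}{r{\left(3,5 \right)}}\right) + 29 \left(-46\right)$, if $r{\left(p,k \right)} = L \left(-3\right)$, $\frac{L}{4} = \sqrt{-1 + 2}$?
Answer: $- \frac{58725}{44} \approx -1334.7$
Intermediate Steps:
$L = 4$ ($L = 4 \sqrt{-1 + 2} = 4 \sqrt{1} = 4 \cdot 1 = 4$)
$r{\left(p,k \right)} = -12$ ($r{\left(p,k \right)} = 4 \left(-3\right) = -12$)
$\left(\frac{2}{22} + \frac{9}{r{\left(3,5 \right)}}\right) + 29 \left(-46\right) = \left(\frac{2}{22} + \frac{9}{-12}\right) + 29 \left(-46\right) = \left(2 \cdot \frac{1}{22} + 9 \left(- \frac{1}{12}\right)\right) - 1334 = \left(\frac{1}{11} - \frac{3}{4}\right) - 1334 = - \frac{29}{44} - 1334 = - \frac{58725}{44}$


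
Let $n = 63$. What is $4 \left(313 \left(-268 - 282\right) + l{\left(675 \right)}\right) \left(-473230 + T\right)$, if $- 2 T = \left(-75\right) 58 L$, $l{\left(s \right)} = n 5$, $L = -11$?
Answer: $341714517700$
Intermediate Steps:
$l{\left(s \right)} = 315$ ($l{\left(s \right)} = 63 \cdot 5 = 315$)
$T = -23925$ ($T = - \frac{\left(-75\right) 58 \left(-11\right)}{2} = - \frac{\left(-4350\right) \left(-11\right)}{2} = \left(- \frac{1}{2}\right) 47850 = -23925$)
$4 \left(313 \left(-268 - 282\right) + l{\left(675 \right)}\right) \left(-473230 + T\right) = 4 \left(313 \left(-268 - 282\right) + 315\right) \left(-473230 - 23925\right) = 4 \left(313 \left(-550\right) + 315\right) \left(-497155\right) = 4 \left(-172150 + 315\right) \left(-497155\right) = 4 \left(\left(-171835\right) \left(-497155\right)\right) = 4 \cdot 85428629425 = 341714517700$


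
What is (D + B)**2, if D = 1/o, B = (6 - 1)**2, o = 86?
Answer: 4626801/7396 ≈ 625.58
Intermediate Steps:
B = 25 (B = 5**2 = 25)
D = 1/86 ≈ 0.011628
(D + B)**2 = (1/86 + 25)**2 = (2151/86)**2 = 4626801/7396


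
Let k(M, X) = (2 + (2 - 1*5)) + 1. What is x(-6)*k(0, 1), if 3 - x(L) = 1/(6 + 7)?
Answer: 0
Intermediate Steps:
k(M, X) = 0 (k(M, X) = (2 + (2 - 5)) + 1 = (2 - 3) + 1 = -1 + 1 = 0)
x(L) = 38/13 (x(L) = 3 - 1/(6 + 7) = 3 - 1/13 = 38/13)
x(-6)*k(0, 1) = (38/13)*0 = 0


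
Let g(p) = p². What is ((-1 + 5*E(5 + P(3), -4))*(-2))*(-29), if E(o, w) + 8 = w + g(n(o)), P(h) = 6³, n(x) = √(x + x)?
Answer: 124642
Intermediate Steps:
n(x) = √2*√x (n(x) = √(2*x) = √2*√x)
P(h) = 216
E(o, w) = -8 + w + 2*o (E(o, w) = -8 + (w + (√2*√o)²) = -8 + (w + 2*o) = -8 + w + 2*o)
((-1 + 5*E(5 + P(3), -4))*(-2))*(-29) = ((-1 + 5*(-8 - 4 + 2*(5 + 216)))*(-2))*(-29) = ((-1 + 5*(-8 - 4 + 2*221))*(-2))*(-29) = ((-1 + 5*(-8 - 4 + 442))*(-2))*(-29) = ((-1 + 5*430)*(-2))*(-29) = ((-1 + 2150)*(-2))*(-29) = (2149*(-2))*(-29) = -4298*(-29) = 124642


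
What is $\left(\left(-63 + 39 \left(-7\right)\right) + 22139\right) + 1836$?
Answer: $23639$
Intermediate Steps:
$\left(\left(-63 + 39 \left(-7\right)\right) + 22139\right) + 1836 = \left(\left(-63 - 273\right) + 22139\right) + 1836 = \left(-336 + 22139\right) + 1836 = 21803 + 1836 = 23639$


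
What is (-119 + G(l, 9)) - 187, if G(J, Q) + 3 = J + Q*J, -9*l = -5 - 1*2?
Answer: -2711/9 ≈ -301.22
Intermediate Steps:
l = 7/9 (l = -(-5 - 1*2)/9 = -(-5 - 2)/9 = -⅑*(-7) = 7/9 ≈ 0.77778)
G(J, Q) = -3 + J + J*Q (G(J, Q) = -3 + (J + Q*J) = -3 + (J + J*Q) = -3 + J + J*Q)
(-119 + G(l, 9)) - 187 = (-119 + (-3 + 7/9 + (7/9)*9)) - 187 = (-119 + (-3 + 7/9 + 7)) - 187 = (-119 + 43/9) - 187 = -1028/9 - 187 = -2711/9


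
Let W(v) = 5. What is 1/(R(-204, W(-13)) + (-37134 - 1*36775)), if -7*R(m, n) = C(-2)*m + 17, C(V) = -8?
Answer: -7/519012 ≈ -1.3487e-5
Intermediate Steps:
R(m, n) = -17/7 + 8*m/7 (R(m, n) = -(-8*m + 17)/7 = -(17 - 8*m)/7 = -17/7 + 8*m/7)
1/(R(-204, W(-13)) + (-37134 - 1*36775)) = 1/((-17/7 + (8/7)*(-204)) + (-37134 - 1*36775)) = 1/((-17/7 - 1632/7) + (-37134 - 36775)) = 1/(-1649/7 - 73909) = 1/(-519012/7) = -7/519012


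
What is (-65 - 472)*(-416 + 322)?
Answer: 50478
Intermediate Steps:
(-65 - 472)*(-416 + 322) = -537*(-94) = 50478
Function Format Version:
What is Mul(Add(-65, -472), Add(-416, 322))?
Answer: 50478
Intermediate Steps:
Mul(Add(-65, -472), Add(-416, 322)) = Mul(-537, -94) = 50478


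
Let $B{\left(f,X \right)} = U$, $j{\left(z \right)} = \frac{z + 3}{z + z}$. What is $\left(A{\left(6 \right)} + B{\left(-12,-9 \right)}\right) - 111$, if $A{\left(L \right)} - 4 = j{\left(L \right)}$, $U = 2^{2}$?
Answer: $- \frac{409}{4} \approx -102.25$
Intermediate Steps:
$U = 4$
$j{\left(z \right)} = \frac{3 + z}{2 z}$
$B{\left(f,X \right)} = 4$
$A{\left(L \right)} = 4 + \frac{3 + L}{2 L}$
$\left(A{\left(6 \right)} + B{\left(-12,-9 \right)}\right) - 111 = \left(\frac{3 \left(1 + 3 \cdot 6\right)}{2 \cdot 6} + 4\right) - 111 = \left(\frac{3}{2} \cdot \frac{1}{6} \left(1 + 18\right) + 4\right) - 111 = \left(\frac{3}{2} \cdot \frac{1}{6} \cdot 19 + 4\right) - 111 = \left(\frac{19}{4} + 4\right) - 111 = \frac{35}{4} - 111 = - \frac{409}{4}$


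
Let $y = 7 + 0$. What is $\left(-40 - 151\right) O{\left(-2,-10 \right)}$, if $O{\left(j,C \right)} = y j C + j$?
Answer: $-26358$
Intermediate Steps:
$y = 7$
$O{\left(j,C \right)} = j + 7 C j$ ($O{\left(j,C \right)} = 7 j C + j = 7 C j + j = j + 7 C j$)
$\left(-40 - 151\right) O{\left(-2,-10 \right)} = \left(-40 - 151\right) \left(- 2 \left(1 + 7 \left(-10\right)\right)\right) = - 191 \left(- 2 \left(1 - 70\right)\right) = - 191 \left(\left(-2\right) \left(-69\right)\right) = \left(-191\right) 138 = -26358$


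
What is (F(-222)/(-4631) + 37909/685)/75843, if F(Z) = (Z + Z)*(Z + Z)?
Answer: 40518419/240591819105 ≈ 0.00016841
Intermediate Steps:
F(Z) = 4*Z² (F(Z) = (2*Z)*(2*Z) = 4*Z²)
(F(-222)/(-4631) + 37909/685)/75843 = ((4*(-222)²)/(-4631) + 37909/685)/75843 = ((4*49284)*(-1/4631) + 37909*(1/685))*(1/75843) = (197136*(-1/4631) + 37909/685)*(1/75843) = (-197136/4631 + 37909/685)*(1/75843) = (40518419/3172235)*(1/75843) = 40518419/240591819105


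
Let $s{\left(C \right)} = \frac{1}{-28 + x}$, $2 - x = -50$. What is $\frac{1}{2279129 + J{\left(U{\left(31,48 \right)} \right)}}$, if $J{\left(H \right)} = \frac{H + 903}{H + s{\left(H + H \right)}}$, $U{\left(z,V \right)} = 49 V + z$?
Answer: $\frac{57193}{130350303761} \approx 4.3876 \cdot 10^{-7}$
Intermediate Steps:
$x = 52$ ($x = 2 - -50 = 2 + 50 = 52$)
$U{\left(z,V \right)} = z + 49 V$
$s{\left(C \right)} = \frac{1}{24}$ ($s{\left(C \right)} = \frac{1}{-28 + 52} = \frac{1}{24}$)
$J{\left(H \right)} = \frac{903 + H}{\frac{1}{24} + H}$ ($J{\left(H \right)} = \frac{H + 903}{H + \frac{1}{24}} = \frac{903 + H}{\frac{1}{24} + H}$)
$\frac{1}{2279129 + J{\left(U{\left(31,48 \right)} \right)}} = \frac{1}{2279129 + \frac{24 \left(903 + \left(31 + 49 \cdot 48\right)\right)}{1 + 24 \left(31 + 49 \cdot 48\right)}} = \frac{1}{2279129 + \frac{24 \left(903 + \left(31 + 2352\right)\right)}{1 + 24 \left(31 + 2352\right)}} = \frac{1}{2279129 + \frac{24 \left(903 + 2383\right)}{1 + 24 \cdot 2383}} = \frac{1}{2279129 + 24 \frac{1}{1 + 57192} \cdot 3286} = \frac{1}{2279129 + 24 \cdot \frac{1}{57193} \cdot 3286} = \frac{1}{2279129 + \frac{78864}{57193}} = \frac{1}{\frac{130350303761}{57193}} = \frac{57193}{130350303761}$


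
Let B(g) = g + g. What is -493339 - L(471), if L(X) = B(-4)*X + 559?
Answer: -490130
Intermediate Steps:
B(g) = 2*g
L(X) = 559 - 8*X (L(X) = (2*(-4))*X + 559 = -8*X + 559 = 559 - 8*X)
-493339 - L(471) = -493339 - (559 - 8*471) = -493339 - (559 - 3768) = -493339 - 1*(-3209) = -493339 + 3209 = -490130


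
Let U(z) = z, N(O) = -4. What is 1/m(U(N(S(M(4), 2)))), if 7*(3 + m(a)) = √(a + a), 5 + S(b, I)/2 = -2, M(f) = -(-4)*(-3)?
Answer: -147/449 - 14*I*√2/449 ≈ -0.32739 - 0.044096*I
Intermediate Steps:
M(f) = -12 (M(f) = -4*3 = -12)
S(b, I) = -14 (S(b, I) = -10 + 2*(-2) = -10 - 4 = -14)
m(a) = -3 + √2*√a/7 (m(a) = -3 + √(a + a)/7 = -3 + √(2*a)/7 = -3 + (√2*√a)/7 = -3 + √2*√a/7)
1/m(U(N(S(M(4), 2)))) = 1/(-3 + √2*√(-4)/7) = 1/(-3 + √2*(2*I)/7) = 1/(-3 + 2*I*√2/7)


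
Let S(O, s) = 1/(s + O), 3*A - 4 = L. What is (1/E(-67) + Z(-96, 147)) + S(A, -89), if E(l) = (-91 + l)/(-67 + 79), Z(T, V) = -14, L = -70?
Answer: -123511/8769 ≈ -14.085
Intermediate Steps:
A = -22 (A = 4/3 + (1/3)*(-70) = 4/3 - 70/3 = -22)
S(O, s) = 1/(O + s)
E(l) = -91/12 + l/12 (E(l) = (-91 + l)/12 = (-91 + l)*(1/12) = -91/12 + l/12)
(1/E(-67) + Z(-96, 147)) + S(A, -89) = (1/(-91/12 + (1/12)*(-67)) - 14) + 1/(-22 - 89) = (1/(-91/12 - 67/12) - 14) + 1/(-111) = (1/(-79/6) - 14) - 1/111 = (-6/79 - 14) - 1/111 = -1112/79 - 1/111 = -123511/8769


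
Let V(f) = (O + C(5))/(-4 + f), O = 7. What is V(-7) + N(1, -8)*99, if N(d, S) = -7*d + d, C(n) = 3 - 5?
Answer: -6539/11 ≈ -594.45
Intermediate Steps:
C(n) = -2
N(d, S) = -6*d
V(f) = 5/(-4 + f) (V(f) = (7 - 2)/(-4 + f) = 5/(-4 + f))
V(-7) + N(1, -8)*99 = 5/(-4 - 7) - 6*1*99 = 5/(-11) - 6*99 = 5*(-1/11) - 594 = -5/11 - 594 = -6539/11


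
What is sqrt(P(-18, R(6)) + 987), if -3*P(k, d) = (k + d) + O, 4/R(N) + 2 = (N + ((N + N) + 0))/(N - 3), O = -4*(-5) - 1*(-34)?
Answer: 2*sqrt(2193)/3 ≈ 31.220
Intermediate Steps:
O = 54 (O = 20 + 34 = 54)
R(N) = 4/(-2 + 3*N/(-3 + N)) (R(N) = 4/(-2 + (N + ((N + N) + 0))/(N - 3)) = 4/(-2 + (N + (2*N + 0))/(-3 + N)) = 4/(-2 + (N + 2*N)/(-3 + N)) = 4/(-2 + (3*N)/(-3 + N)) = 4/(-2 + 3*N/(-3 + N)))
P(k, d) = -18 - d/3 - k/3 (P(k, d) = -((k + d) + 54)/3 = -((d + k) + 54)/3 = -(54 + d + k)/3 = -18 - d/3 - k/3)
sqrt(P(-18, R(6)) + 987) = sqrt((-18 - 4*(-3 + 6)/(3*(6 + 6)) - 1/3*(-18)) + 987) = sqrt((-18 - 4*3/(3*12) + 6) + 987) = sqrt((-18 - 1/3*1 + 6) + 987) = sqrt((-18 - 1/3 + 6) + 987) = sqrt(-37/3 + 987) = sqrt(2924/3) = 2*sqrt(2193)/3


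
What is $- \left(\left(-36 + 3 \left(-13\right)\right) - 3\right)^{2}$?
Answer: $-6084$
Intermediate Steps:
$- \left(\left(-36 + 3 \left(-13\right)\right) - 3\right)^{2} = - \left(\left(-36 - 39\right) - 3\right)^{2} = - \left(-75 - 3\right)^{2} = - \left(-78\right)^{2} = \left(-1\right) 6084 = -6084$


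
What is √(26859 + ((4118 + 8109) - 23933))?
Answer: √15153 ≈ 123.10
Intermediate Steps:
√(26859 + ((4118 + 8109) - 23933)) = √(26859 + (12227 - 23933)) = √(26859 - 11706) = √15153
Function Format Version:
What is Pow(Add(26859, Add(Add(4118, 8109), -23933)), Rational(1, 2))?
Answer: Pow(15153, Rational(1, 2)) ≈ 123.10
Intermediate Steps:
Pow(Add(26859, Add(Add(4118, 8109), -23933)), Rational(1, 2)) = Pow(Add(26859, Add(12227, -23933)), Rational(1, 2)) = Pow(Add(26859, -11706), Rational(1, 2)) = Pow(15153, Rational(1, 2))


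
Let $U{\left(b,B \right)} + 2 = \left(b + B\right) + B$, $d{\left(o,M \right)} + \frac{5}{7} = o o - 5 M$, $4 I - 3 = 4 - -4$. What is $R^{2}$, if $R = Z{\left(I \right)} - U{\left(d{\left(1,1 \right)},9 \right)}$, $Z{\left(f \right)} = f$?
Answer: $\frac{57121}{784} \approx 72.858$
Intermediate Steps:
$I = \frac{11}{4}$ ($I = \frac{3}{4} + \frac{4 - -4}{4} = \frac{3}{4} + \frac{4 + 4}{4} = \frac{3}{4} + \frac{1}{4} \cdot 8 = \frac{3}{4} + 2 = \frac{11}{4} \approx 2.75$)
$d{\left(o,M \right)} = - \frac{5}{7} + o^{2} - 5 M$ ($d{\left(o,M \right)} = - \frac{5}{7} - \left(5 M - o o\right) = - \frac{5}{7} - \left(- o^{2} + 5 M\right) = - \frac{5}{7} + o^{2} - 5 M$)
$U{\left(b,B \right)} = -2 + b + 2 B$ ($U{\left(b,B \right)} = -2 + \left(\left(b + B\right) + B\right) = -2 + \left(\left(B + b\right) + B\right) = -2 + \left(b + 2 B\right) = -2 + b + 2 B$)
$R = - \frac{239}{28}$ ($R = \frac{11}{4} - \left(-2 - \left(\frac{40}{7} - 1\right) + 2 \cdot 9\right) = \frac{11}{4} - \left(-2 - \frac{33}{7} + 18\right) = \frac{11}{4} - \frac{79}{7} = - \frac{239}{28} \approx -8.5357$)
$R^{2} = \left(- \frac{239}{28}\right)^{2} = \frac{57121}{784}$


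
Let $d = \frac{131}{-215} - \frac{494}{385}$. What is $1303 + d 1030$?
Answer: $- \frac{2139541}{3311} \approx -646.19$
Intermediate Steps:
$d = - \frac{31329}{16555}$ ($d = 131 \left(- \frac{1}{215}\right) - \frac{494}{385} = - \frac{131}{215} - \frac{494}{385} = - \frac{31329}{16555} \approx -1.8924$)
$1303 + d 1030 = 1303 - \frac{6453774}{3311} = - \frac{2139541}{3311}$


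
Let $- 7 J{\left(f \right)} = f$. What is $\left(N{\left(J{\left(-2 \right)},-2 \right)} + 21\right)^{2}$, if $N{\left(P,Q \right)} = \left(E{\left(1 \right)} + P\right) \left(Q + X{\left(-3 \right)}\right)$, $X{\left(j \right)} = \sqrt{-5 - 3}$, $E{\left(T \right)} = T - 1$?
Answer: $\frac{20417}{49} + \frac{1144 i \sqrt{2}}{49} \approx 416.67 + 33.018 i$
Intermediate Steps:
$E{\left(T \right)} = -1 + T$ ($E{\left(T \right)} = T - 1 = -1 + T$)
$J{\left(f \right)} = - \frac{f}{7}$
$X{\left(j \right)} = 2 i \sqrt{2}$ ($X{\left(j \right)} = \sqrt{-8} = 2 i \sqrt{2}$)
$N{\left(P,Q \right)} = P \left(Q + 2 i \sqrt{2}\right)$ ($N{\left(P,Q \right)} = \left(\left(-1 + 1\right) + P\right) \left(Q + 2 i \sqrt{2}\right) = \left(0 + P\right) \left(Q + 2 i \sqrt{2}\right) = P \left(Q + 2 i \sqrt{2}\right)$)
$\left(N{\left(J{\left(-2 \right)},-2 \right)} + 21\right)^{2} = \left(\left(- \frac{1}{7}\right) \left(-2\right) \left(-2 + 2 i \sqrt{2}\right) + 21\right)^{2} = \left(\frac{2 \left(-2 + 2 i \sqrt{2}\right)}{7} + 21\right)^{2} = \left(\left(- \frac{4}{7} + \frac{4 i \sqrt{2}}{7}\right) + 21\right)^{2} = \left(\frac{143}{7} + \frac{4 i \sqrt{2}}{7}\right)^{2}$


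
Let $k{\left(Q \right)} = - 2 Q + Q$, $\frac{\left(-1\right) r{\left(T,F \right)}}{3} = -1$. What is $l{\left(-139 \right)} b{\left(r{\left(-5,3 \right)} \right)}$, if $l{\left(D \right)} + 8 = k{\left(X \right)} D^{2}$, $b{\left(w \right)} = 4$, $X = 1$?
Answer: $-77316$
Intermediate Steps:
$r{\left(T,F \right)} = 3$ ($r{\left(T,F \right)} = \left(-3\right) \left(-1\right) = 3$)
$k{\left(Q \right)} = - Q$
$l{\left(D \right)} = -8 - D^{2}$ ($l{\left(D \right)} = -8 + \left(-1\right) 1 D^{2} = -8 - D^{2}$)
$l{\left(-139 \right)} b{\left(r{\left(-5,3 \right)} \right)} = \left(-8 - \left(-139\right)^{2}\right) 4 = \left(-8 - 19321\right) 4 = \left(-19329\right) 4 = -77316$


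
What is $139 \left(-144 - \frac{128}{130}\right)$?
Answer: $- \frac{1309936}{65} \approx -20153.0$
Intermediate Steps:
$139 \left(-144 - \frac{128}{130}\right) = 139 \left(-144 - \frac{64}{65}\right) = 139 \left(- \frac{9424}{65}\right) = - \frac{1309936}{65}$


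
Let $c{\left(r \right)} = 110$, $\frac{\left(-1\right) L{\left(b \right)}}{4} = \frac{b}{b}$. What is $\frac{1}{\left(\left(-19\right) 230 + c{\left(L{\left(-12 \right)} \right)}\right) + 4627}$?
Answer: $\frac{1}{367} \approx 0.0027248$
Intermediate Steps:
$L{\left(b \right)} = -4$ ($L{\left(b \right)} = - 4 \frac{b}{b} = \left(-4\right) 1 = -4$)
$\frac{1}{\left(\left(-19\right) 230 + c{\left(L{\left(-12 \right)} \right)}\right) + 4627} = \frac{1}{\left(\left(-19\right) 230 + 110\right) + 4627} = \frac{1}{\left(-4370 + 110\right) + 4627} = \frac{1}{-4260 + 4627} = \frac{1}{367}$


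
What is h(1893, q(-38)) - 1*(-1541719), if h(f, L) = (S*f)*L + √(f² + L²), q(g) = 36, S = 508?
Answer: 36160903 + 3*√398305 ≈ 3.6163e+7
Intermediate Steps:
h(f, L) = √(L² + f²) + 508*L*f (h(f, L) = (508*f)*L + √(f² + L²) = 508*L*f + √(L² + f²) = √(L² + f²) + 508*L*f)
h(1893, q(-38)) - 1*(-1541719) = (√(36² + 1893²) + 508*36*1893) - 1*(-1541719) = (√(1296 + 3583449) + 34619184) + 1541719 = (√3584745 + 34619184) + 1541719 = (3*√398305 + 34619184) + 1541719 = (34619184 + 3*√398305) + 1541719 = 36160903 + 3*√398305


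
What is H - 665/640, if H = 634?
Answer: 81019/128 ≈ 632.96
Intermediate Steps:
H - 665/640 = 634 - 665/640 = 634 - 665*1/640 = 634 - 133/128 = 81019/128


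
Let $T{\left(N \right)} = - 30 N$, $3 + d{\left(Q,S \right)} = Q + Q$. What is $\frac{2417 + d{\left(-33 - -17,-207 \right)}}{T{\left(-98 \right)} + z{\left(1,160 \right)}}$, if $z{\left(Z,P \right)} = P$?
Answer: $\frac{1191}{1550} \approx 0.76839$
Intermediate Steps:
$d{\left(Q,S \right)} = -3 + 2 Q$ ($d{\left(Q,S \right)} = -3 + \left(Q + Q\right) = -3 + 2 Q$)
$\frac{2417 + d{\left(-33 - -17,-207 \right)}}{T{\left(-98 \right)} + z{\left(1,160 \right)}} = \frac{2417 + \left(-3 + 2 \left(-33 - -17\right)\right)}{\left(-30\right) \left(-98\right) + 160} = \frac{2417 + \left(-3 + 2 \left(-33 + 17\right)\right)}{2940 + 160} = \frac{2417 + \left(-3 + 2 \left(-16\right)\right)}{3100} = \left(2417 - 35\right) \frac{1}{3100} = 2382 \cdot \frac{1}{3100} = \frac{1191}{1550}$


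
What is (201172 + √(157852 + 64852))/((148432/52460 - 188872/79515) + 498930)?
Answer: 20979005257170/52030424811559 + 417135690*√13919/52030424811559 ≈ 0.40415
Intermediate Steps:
(201172 + √(157852 + 64852))/((148432/52460 - 188872/79515) + 498930) = (201172 + √222704)/((148432*(1/52460) - 188872*1/79515) + 498930) = (201172 + 4*√13919)/((37108/13115 - 188872/79515) + 498930) = (201172 + 4*√13919)/(94717268/208567845 + 498930) = (201172 + 4*√13919)/(104060849623118/208567845) = (201172 + 4*√13919)*(208567845/104060849623118) = 20979005257170/52030424811559 + 417135690*√13919/52030424811559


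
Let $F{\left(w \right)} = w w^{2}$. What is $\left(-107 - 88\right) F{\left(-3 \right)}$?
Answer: $5265$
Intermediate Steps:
$F{\left(w \right)} = w^{3}$
$\left(-107 - 88\right) F{\left(-3 \right)} = \left(-107 - 88\right) \left(-3\right)^{3} = \left(-195\right) \left(-27\right) = 5265$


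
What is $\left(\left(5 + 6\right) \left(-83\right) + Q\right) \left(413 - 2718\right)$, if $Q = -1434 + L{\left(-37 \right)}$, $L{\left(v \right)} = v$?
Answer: $5495120$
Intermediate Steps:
$Q = -1471$ ($Q = -1434 - 37 = -1471$)
$\left(\left(5 + 6\right) \left(-83\right) + Q\right) \left(413 - 2718\right) = \left(\left(5 + 6\right) \left(-83\right) - 1471\right) \left(413 - 2718\right) = \left(11 \left(-83\right) - 1471\right) \left(-2305\right) = \left(-913 - 1471\right) \left(-2305\right) = \left(-2384\right) \left(-2305\right) = 5495120$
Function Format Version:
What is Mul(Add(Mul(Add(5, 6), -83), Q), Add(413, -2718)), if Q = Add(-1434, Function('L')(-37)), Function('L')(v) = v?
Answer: 5495120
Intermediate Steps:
Q = -1471 (Q = Add(-1434, -37) = -1471)
Mul(Add(Mul(Add(5, 6), -83), Q), Add(413, -2718)) = Mul(Add(Mul(Add(5, 6), -83), -1471), Add(413, -2718)) = Mul(Add(Mul(11, -83), -1471), -2305) = Mul(Add(-913, -1471), -2305) = Mul(-2384, -2305) = 5495120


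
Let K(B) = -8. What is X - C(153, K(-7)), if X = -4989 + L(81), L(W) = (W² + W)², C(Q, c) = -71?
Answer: 44111246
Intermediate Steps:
L(W) = (W + W²)²
X = 44111175 (X = -4989 + 81²*(1 + 81)² = -4989 + 6561*82² = -4989 + 6561*6724 = -4989 + 44116164 = 44111175)
X - C(153, K(-7)) = 44111175 - 1*(-71) = 44111175 + 71 = 44111246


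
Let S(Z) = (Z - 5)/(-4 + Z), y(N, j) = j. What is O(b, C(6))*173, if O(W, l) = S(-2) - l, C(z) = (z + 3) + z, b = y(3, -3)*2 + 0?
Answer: -14359/6 ≈ -2393.2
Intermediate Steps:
S(Z) = (-5 + Z)/(-4 + Z)
b = -6 (b = -3*2 + 0 = -6 + 0 = -6)
C(z) = 3 + 2*z (C(z) = (3 + z) + z = 3 + 2*z)
O(W, l) = 7/6 - l (O(W, l) = (-5 - 2)/(-4 - 2) - l = -7/(-6) - l = -⅙*(-7) - l = 7/6 - l)
O(b, C(6))*173 = (7/6 - (3 + 2*6))*173 = (7/6 - (3 + 12))*173 = (7/6 - 1*15)*173 = (7/6 - 15)*173 = -83/6*173 = -14359/6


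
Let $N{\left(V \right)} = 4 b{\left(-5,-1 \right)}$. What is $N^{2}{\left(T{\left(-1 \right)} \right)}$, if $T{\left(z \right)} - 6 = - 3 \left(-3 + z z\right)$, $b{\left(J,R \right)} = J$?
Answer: $400$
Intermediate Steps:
$T{\left(z \right)} = 15 - 3 z^{2}$ ($T{\left(z \right)} = 6 - 3 \left(-3 + z z\right) = 6 - 3 \left(-3 + z^{2}\right) = 6 - \left(-9 + 3 z^{2}\right) = 15 - 3 z^{2}$)
$N{\left(V \right)} = -20$ ($N{\left(V \right)} = 4 \left(-5\right) = -20$)
$N^{2}{\left(T{\left(-1 \right)} \right)} = \left(-20\right)^{2} = 400$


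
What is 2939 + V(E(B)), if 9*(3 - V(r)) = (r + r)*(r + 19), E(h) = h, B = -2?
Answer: 26546/9 ≈ 2949.6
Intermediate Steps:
V(r) = 3 - 2*r*(19 + r)/9 (V(r) = 3 - (r + r)*(r + 19)/9 = 3 - 2*r*(19 + r)/9)
2939 + V(E(B)) = 2939 + (3 - 38/9*(-2) - 2/9*(-2)²) = 2939 + (3 + 76/9 - 2/9*4) = 2939 + (3 + 76/9 - 8/9) = 2939 + 95/9 = 26546/9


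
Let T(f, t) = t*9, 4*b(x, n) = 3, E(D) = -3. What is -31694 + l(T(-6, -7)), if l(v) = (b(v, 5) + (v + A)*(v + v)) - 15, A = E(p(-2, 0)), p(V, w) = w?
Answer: -93569/4 ≈ -23392.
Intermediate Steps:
A = -3
b(x, n) = ¾ (b(x, n) = (¼)*3 = ¾)
T(f, t) = 9*t
l(v) = -57/4 + 2*v*(-3 + v) (l(v) = (¾ + (v - 3)*(v + v)) - 15 = (¾ + (-3 + v)*(2*v)) - 15 = (¾ + 2*v*(-3 + v)) - 15 = -57/4 + 2*v*(-3 + v))
-31694 + l(T(-6, -7)) = -31694 + (-57/4 - 54*(-7) + 2*(9*(-7))²) = -31694 + (-57/4 - 6*(-63) + 2*(-63)²) = -31694 + (-57/4 + 378 + 2*3969) = -31694 + (-57/4 + 378 + 7938) = -31694 + 33207/4 = -93569/4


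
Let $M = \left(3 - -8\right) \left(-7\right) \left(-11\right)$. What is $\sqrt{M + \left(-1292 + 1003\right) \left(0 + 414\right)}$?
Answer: $i \sqrt{118799} \approx 344.67 i$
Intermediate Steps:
$M = 847$ ($M = \left(3 + 8\right) \left(-7\right) \left(-11\right) = 11 \left(-7\right) \left(-11\right) = \left(-77\right) \left(-11\right) = 847$)
$\sqrt{M + \left(-1292 + 1003\right) \left(0 + 414\right)} = \sqrt{847 + \left(-1292 + 1003\right) \left(0 + 414\right)} = \sqrt{847 - 119646} = \sqrt{-118799} = i \sqrt{118799}$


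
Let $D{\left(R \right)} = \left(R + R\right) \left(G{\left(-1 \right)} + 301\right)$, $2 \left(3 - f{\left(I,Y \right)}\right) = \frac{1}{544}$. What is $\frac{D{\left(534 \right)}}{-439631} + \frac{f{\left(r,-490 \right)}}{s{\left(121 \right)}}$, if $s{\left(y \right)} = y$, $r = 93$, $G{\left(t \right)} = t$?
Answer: $- \frac{40745503247}{57876541888} \approx -0.70401$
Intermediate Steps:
$f{\left(I,Y \right)} = \frac{3263}{1088}$ ($f{\left(I,Y \right)} = 3 - \frac{1}{2 \cdot 544} = 3 - \frac{1}{1088} = \frac{3263}{1088}$)
$D{\left(R \right)} = 600 R$ ($D{\left(R \right)} = \left(R + R\right) \left(-1 + 301\right) = 2 R 300 = 600 R$)
$\frac{D{\left(534 \right)}}{-439631} + \frac{f{\left(r,-490 \right)}}{s{\left(121 \right)}} = \frac{600 \cdot 534}{-439631} + \frac{3263}{1088 \cdot 121} = 320400 \left(- \frac{1}{439631}\right) + \frac{3263}{1088} \cdot \frac{1}{121} = - \frac{320400}{439631} + \frac{3263}{131648} = - \frac{40745503247}{57876541888}$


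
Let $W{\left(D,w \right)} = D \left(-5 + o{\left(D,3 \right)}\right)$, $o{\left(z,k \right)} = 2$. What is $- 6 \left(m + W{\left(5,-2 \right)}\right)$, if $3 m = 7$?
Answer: $76$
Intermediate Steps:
$m = \frac{7}{3}$ ($m = \frac{1}{3} \cdot 7 = \frac{7}{3} \approx 2.3333$)
$W{\left(D,w \right)} = - 3 D$ ($W{\left(D,w \right)} = D \left(-5 + 2\right) = D \left(-3\right) = - 3 D$)
$- 6 \left(m + W{\left(5,-2 \right)}\right) = - 6 \left(\frac{7}{3} - 15\right) = \left(-6\right) \left(- \frac{38}{3}\right) = 76$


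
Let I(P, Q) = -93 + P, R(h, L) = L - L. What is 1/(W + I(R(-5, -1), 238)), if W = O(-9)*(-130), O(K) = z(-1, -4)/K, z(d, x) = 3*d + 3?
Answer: -1/93 ≈ -0.010753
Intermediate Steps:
R(h, L) = 0
z(d, x) = 3 + 3*d
O(K) = 0 (O(K) = (3 + 3*(-1))/K = (3 - 3)/K = 0/K = 0)
W = 0 (W = 0*(-130) = 0)
1/(W + I(R(-5, -1), 238)) = 1/(0 + (-93 + 0)) = 1/(0 - 93) = 1/(-93) = -1/93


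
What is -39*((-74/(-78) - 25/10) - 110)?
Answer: 8701/2 ≈ 4350.5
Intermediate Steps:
-39*((-74/(-78) - 25/10) - 110) = -39*((-74*(-1/78) - 25*⅒) - 110) = -39*((37/39 - 5/2) - 110) = -39*(-121/78 - 110) = -39*(-8701/78) = 8701/2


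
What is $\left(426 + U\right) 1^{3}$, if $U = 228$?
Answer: $654$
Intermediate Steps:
$\left(426 + U\right) 1^{3} = \left(426 + 228\right) 1^{3} = 654 \cdot 1 = 654$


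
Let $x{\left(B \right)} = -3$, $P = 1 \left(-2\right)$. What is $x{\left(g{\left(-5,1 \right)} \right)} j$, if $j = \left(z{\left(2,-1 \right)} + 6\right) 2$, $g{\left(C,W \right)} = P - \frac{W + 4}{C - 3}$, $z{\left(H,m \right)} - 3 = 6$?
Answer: $-90$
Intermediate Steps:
$z{\left(H,m \right)} = 9$ ($z{\left(H,m \right)} = 3 + 6 = 9$)
$P = -2$
$g{\left(C,W \right)} = -2 - \frac{4 + W}{-3 + C}$ ($g{\left(C,W \right)} = -2 - \frac{W + 4}{C - 3} = -2 - \frac{4 + W}{-3 + C}$)
$j = 30$ ($j = \left(9 + 6\right) 2 = 15 \cdot 2 = 30$)
$x{\left(g{\left(-5,1 \right)} \right)} j = \left(-3\right) 30 = -90$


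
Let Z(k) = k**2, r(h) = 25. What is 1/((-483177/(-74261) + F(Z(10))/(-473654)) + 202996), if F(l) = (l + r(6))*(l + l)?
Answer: 17587009847/3570206151998491 ≈ 4.9260e-6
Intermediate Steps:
F(l) = 2*l*(25 + l) (F(l) = (l + 25)*(l + l) = (25 + l)*(2*l) = 2*l*(25 + l))
1/((-483177/(-74261) + F(Z(10))/(-473654)) + 202996) = 1/((-483177/(-74261) + (2*10**2*(25 + 10**2))/(-473654)) + 202996) = 1/((-483177*(-1/74261) + (2*100*(25 + 100))*(-1/473654)) + 202996) = 1/((483177/74261 + (2*100*125)*(-1/473654)) + 202996) = 1/((483177/74261 + 25000*(-1/473654)) + 202996) = 1/((483177/74261 - 12500/236827) + 202996) = 1/(113501096879/17587009847 + 202996) = 1/(3570206151998491/17587009847) = 17587009847/3570206151998491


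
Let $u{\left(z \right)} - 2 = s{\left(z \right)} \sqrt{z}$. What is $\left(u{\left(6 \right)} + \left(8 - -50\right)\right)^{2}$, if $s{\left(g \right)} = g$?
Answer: $3816 + 720 \sqrt{6} \approx 5579.6$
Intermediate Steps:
$u{\left(z \right)} = 2 + z^{\frac{3}{2}}$ ($u{\left(z \right)} = 2 + z \sqrt{z} = 2 + z^{\frac{3}{2}}$)
$\left(u{\left(6 \right)} + \left(8 - -50\right)\right)^{2} = \left(\left(2 + 6^{\frac{3}{2}}\right) + \left(8 - -50\right)\right)^{2} = \left(\left(2 + 6 \sqrt{6}\right) + \left(8 + 50\right)\right)^{2} = \left(\left(2 + 6 \sqrt{6}\right) + 58\right)^{2} = \left(60 + 6 \sqrt{6}\right)^{2}$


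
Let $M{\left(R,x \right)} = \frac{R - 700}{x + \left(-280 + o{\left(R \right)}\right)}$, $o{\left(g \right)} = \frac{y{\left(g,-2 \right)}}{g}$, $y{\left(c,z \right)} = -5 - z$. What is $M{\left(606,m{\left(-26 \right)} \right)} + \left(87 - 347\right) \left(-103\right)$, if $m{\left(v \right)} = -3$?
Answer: $\frac{1530951248}{57167} \approx 26780.0$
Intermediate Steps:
$o{\left(g \right)} = - \frac{3}{g}$ ($o{\left(g \right)} = \frac{-5 - -2}{g} = \frac{-5 + 2}{g} = - \frac{3}{g}$)
$M{\left(R,x \right)} = \frac{-700 + R}{-280 + x - \frac{3}{R}}$ ($M{\left(R,x \right)} = \frac{R - 700}{x - \left(280 + \frac{3}{R}\right)} = \frac{-700 + R}{-280 + x - \frac{3}{R}}$)
$M{\left(606,m{\left(-26 \right)} \right)} + \left(87 - 347\right) \left(-103\right) = \left(-1\right) 606 \frac{1}{3 - 606 \left(-280 - 3\right)} \left(-700 + 606\right) + \left(87 - 347\right) \left(-103\right) = \left(-1\right) 606 \frac{1}{3 - 606 \left(-283\right)} \left(-94\right) - -26780 = \left(-1\right) 606 \frac{1}{3 + 171498} \left(-94\right) + 26780 = \left(-1\right) 606 \cdot \frac{1}{171501} \left(-94\right) + 26780 = \frac{18988}{57167} + 26780 = \frac{1530951248}{57167}$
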